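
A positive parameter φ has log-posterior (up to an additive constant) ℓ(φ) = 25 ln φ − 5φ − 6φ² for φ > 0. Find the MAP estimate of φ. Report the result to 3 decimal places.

ℓ'(φ) = 25/φ − 5 − 12φ. Setting this to zero and multiplying by φ: 12φ² + 5φ − 25 = 0.
φ = (−5 + √(5² + 4·12·25)) / (2·12) = (−5 + √1225) / 24 = (−5 + 35)/24 = 5/4.
ℓ''(φ) = −25/φ² − 12 < 0, confirming a maximum.

φ̂_MAP = 1.250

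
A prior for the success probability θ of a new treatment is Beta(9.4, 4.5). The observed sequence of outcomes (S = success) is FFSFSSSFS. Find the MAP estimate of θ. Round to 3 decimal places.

θ̂_MAP = 0.641

Prior: Beta(9.4, 4.5).
Data: 5 successes in 9 trials (from the sequence). The binomial likelihood contributes θ^5(1−θ)^4, so the posterior is Beta(9.4+5, 4.5+4) = Beta(14.4, 8.5).
For Beta(a, b) with a, b > 1 the mode is (a−1)/(a+b−2) = 13.4/20.9 ≈ 0.641.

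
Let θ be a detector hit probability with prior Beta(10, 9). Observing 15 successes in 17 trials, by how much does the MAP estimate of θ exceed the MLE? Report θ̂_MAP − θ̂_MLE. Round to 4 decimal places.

MAP − MLE = -0.1765

Posterior is Beta(25, 11); MAP = (25−1)/(36−2) = 24/34 ≈ 0.70588.
MLE ignores the prior: θ̂_MLE = k/n = 15/17 ≈ 0.88235.
Difference = 24/34 − 15/17 = -3/17 ≈ -0.1765.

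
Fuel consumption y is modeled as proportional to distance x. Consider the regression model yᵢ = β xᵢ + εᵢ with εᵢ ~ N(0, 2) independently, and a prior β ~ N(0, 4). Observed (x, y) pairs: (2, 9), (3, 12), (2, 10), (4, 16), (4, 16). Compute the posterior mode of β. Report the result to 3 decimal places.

log p(β | y) = −Σ(yᵢ − βxᵢ)²/(2·2) − β²/(2·4) + const.
Setting the derivative to zero: Σxᵢ(yᵢ − βxᵢ)/2 − β/4 = 0, so β = Σxᵢyᵢ / (Σxᵢ² + σ²/τ²).
Σxᵢyᵢ = 2·9 + 3·12 + 2·10 + 4·16 + 4·16 = 202; Σxᵢ² = 49; σ²/τ² = 0.5.
β̂_MAP = 202 / (49 + 0.5) = 202/49.5 ≈ 4.081.

β̂_MAP = 4.081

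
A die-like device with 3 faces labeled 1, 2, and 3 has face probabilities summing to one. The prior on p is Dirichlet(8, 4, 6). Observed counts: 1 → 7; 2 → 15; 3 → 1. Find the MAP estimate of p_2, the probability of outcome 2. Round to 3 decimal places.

MAP estimate: 0.474

The posterior is Dirichlet(αᵢ + nᵢ) = Dirichlet(15, 19, 7).
For a Dirichlet(a₁,…,a_K) with all aᵢ > 1, the mode has j-th component (aⱼ − 1)/(Σaᵢ − K).
Here Σaᵢ = 41 and K = 3, so p_2 = (19 − 1)/(41 − 3) = 18/38 ≈ 0.474.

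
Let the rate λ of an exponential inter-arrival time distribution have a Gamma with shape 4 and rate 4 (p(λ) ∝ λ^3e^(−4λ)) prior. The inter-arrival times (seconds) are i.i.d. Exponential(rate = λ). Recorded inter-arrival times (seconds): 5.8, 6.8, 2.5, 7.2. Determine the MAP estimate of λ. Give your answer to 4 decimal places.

The Exponential(rate=λ) likelihood is ∝ λ^n e^(−λΣtᵢ). Here n = 4 and Σtᵢ = 5.8 + 6.8 + 2.5 + 7.2 = 22.3.
Posterior ∝ λ^3e^(−4λ) · λ^4e^(−22.3λ) = λ^7e^(−26.3λ), i.e. Gamma(8, 26.3).
Mode = (a−1)/b = 7/26.3 ≈ 0.2662.

λ̂_MAP = 0.2662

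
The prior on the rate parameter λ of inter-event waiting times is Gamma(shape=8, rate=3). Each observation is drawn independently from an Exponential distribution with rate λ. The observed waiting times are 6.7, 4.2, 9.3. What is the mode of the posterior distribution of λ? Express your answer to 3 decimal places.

The Exponential(rate=λ) likelihood is ∝ λ^n e^(−λΣtᵢ). Here n = 3 and Σtᵢ = 6.7 + 4.2 + 9.3 = 20.2.
Posterior ∝ λ^7e^(−3λ) · λ^3e^(−20.2λ) = λ^10e^(−23.2λ), i.e. Gamma(11, 23.2).
Mode = (a−1)/b = 10/23.2 ≈ 0.431.

λ̂_MAP = 0.431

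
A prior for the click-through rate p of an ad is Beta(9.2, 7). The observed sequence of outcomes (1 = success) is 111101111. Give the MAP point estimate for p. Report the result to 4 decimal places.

Prior: Beta(9.2, 7).
Data: 8 successes in 9 trials (from the sequence). The binomial likelihood contributes p^8(1−p)^1, so the posterior is Beta(9.2+8, 7+1) = Beta(17.2, 8).
For Beta(a, b) with a, b > 1 the mode is (a−1)/(a+b−2) = 16.2/23.2 ≈ 0.6983.

p̂_MAP = 0.6983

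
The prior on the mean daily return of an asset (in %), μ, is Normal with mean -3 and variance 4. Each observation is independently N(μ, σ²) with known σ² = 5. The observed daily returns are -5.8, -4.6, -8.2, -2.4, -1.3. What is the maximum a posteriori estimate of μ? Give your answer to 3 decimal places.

μ̂_MAP = -4.168

n = 5; x̄ = ((-5.8) + (-4.6) + (-8.2) + (-2.4) + (-1.3))/5 = -22.3/5 = -4.46.
For a Normal prior and Normal likelihood with known variance, the posterior is Normal; its mode equals its mean, the precision-weighted average.
Prior precision 1/σ₀² = 1/4 = 0.25; data precision n/σ² = 5/5 = 1.
μ̂ = (0.25·(-3) + 1·(-4.46)) / (0.25 + 1) = (-5.21)/1.25 = -4.168.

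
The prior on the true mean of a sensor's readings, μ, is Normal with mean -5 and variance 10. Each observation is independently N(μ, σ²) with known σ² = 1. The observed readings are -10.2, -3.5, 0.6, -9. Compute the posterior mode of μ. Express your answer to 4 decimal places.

n = 4; x̄ = ((-10.2) + (-3.5) + 0.6 + (-9))/4 = -22.1/4 = -5.525.
For a Normal prior and Normal likelihood with known variance, the posterior is Normal; its mode equals its mean, the precision-weighted average.
Prior precision 1/σ₀² = 1/10 = 0.1; data precision n/σ² = 4/1 = 4.
μ̂ = (0.1·(-5) + 4·(-5.525)) / (0.1 + 4) = (-22.6)/4.1 = -226/41 ≈ -5.5122.

μ̂_MAP = -5.5122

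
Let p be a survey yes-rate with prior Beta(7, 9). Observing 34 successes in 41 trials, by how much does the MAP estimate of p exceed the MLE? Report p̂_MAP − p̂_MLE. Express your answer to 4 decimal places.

Posterior is Beta(41, 16); MAP = (41−1)/(57−2) = 40/55 ≈ 0.72727.
MLE ignores the prior: p̂_MLE = k/n = 34/41 ≈ 0.82927.
Difference = 40/55 − 34/41 = -46/451 ≈ -0.1020.

MAP − MLE = -0.1020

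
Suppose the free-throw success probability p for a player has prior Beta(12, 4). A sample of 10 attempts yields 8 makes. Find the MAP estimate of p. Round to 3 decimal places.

p̂_MAP = 0.792

Prior: Beta(12, 4).
Data: 8 successes in 10 trials. The binomial likelihood contributes p^8(1−p)^2, so the posterior is Beta(12+8, 4+2) = Beta(20, 6).
For Beta(a, b) with a, b > 1 the mode is (a−1)/(a+b−2) = 19/24 ≈ 0.792.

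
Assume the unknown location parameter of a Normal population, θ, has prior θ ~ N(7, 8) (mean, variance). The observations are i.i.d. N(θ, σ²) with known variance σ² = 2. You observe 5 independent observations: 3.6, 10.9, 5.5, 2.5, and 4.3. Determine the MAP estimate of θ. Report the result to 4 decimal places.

n = 5; x̄ = (3.6 + 10.9 + 5.5 + 2.5 + 4.3)/5 = 26.8/5 = 5.36.
For a Normal prior and Normal likelihood with known variance, the posterior is Normal; its mode equals its mean, the precision-weighted average.
Prior precision 1/σ₀² = 1/8 = 0.125; data precision n/σ² = 5/2 = 2.5.
θ̂ = (0.125·7 + 2.5·5.36) / (0.125 + 2.5) = 14.275/2.625 = 571/105 ≈ 5.4381.

θ̂_MAP = 5.4381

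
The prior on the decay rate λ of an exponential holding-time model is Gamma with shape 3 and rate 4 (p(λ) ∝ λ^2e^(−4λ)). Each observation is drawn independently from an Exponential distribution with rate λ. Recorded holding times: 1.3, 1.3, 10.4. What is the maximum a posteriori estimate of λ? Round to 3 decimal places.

The Exponential(rate=λ) likelihood is ∝ λ^n e^(−λΣtᵢ). Here n = 3 and Σtᵢ = 1.3 + 1.3 + 10.4 = 13.
Posterior ∝ λ^2e^(−4λ) · λ^3e^(−13λ) = λ^5e^(−17λ), i.e. Gamma(6, 17).
Mode = (a−1)/b = 5/17 ≈ 0.294.

λ̂_MAP = 0.294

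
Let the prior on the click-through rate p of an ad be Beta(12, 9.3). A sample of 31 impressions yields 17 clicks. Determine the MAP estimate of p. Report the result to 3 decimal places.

Prior: Beta(12, 9.3).
Data: 17 successes in 31 trials. The binomial likelihood contributes p^17(1−p)^14, so the posterior is Beta(12+17, 9.3+14) = Beta(29, 23.3).
For Beta(a, b) with a, b > 1 the mode is (a−1)/(a+b−2) = 28/50.3 ≈ 0.557.

p̂_MAP = 0.557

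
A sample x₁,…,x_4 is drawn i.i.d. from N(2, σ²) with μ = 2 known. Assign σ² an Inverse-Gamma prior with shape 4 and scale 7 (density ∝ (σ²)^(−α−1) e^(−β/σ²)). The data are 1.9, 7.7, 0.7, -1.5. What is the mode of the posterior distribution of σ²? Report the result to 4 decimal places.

Sum of squared deviations about the known mean: SS = (1.9−2)² + (7.7−2)² + (0.7−2)² + (-1.5−2)² = 46.44.
The Normal likelihood contributes (σ²)^(−n/2) exp(−SS/(2σ²)), so the posterior is Inverse-Gamma(α + n/2, β + SS/2) = Inverse-Gamma(6, 30.22).
The mode of Inverse-Gamma(a, b) is b/(a+1) = 30.22/7 ≈ 4.3171.

σ̂²_MAP = 4.3171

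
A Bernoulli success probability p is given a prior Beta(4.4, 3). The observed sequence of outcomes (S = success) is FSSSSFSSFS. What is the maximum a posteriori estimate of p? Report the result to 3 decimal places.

Prior: Beta(4.4, 3).
Data: 7 successes in 10 trials (from the sequence). The binomial likelihood contributes p^7(1−p)^3, so the posterior is Beta(4.4+7, 3+3) = Beta(11.4, 6).
For Beta(a, b) with a, b > 1 the mode is (a−1)/(a+b−2) = 10.4/15.4 ≈ 0.675.

p̂_MAP = 0.675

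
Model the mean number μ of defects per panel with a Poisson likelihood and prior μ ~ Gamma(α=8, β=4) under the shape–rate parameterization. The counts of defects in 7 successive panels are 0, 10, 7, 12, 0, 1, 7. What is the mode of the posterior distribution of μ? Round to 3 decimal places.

Σxᵢ = 0+10+7+12+0+1+7 = 37, with n = 7.
Posterior ∝ μ^7e^(−4μ) · μ^37e^(−7μ) = μ^44e^(−11μ), i.e. Gamma(shape=45, rate=11).
The mode of a Gamma(a, b) with a ≥ 1 (shape–rate) is (a−1)/b = 44/11 ≈ 4.000.

μ̂_MAP = 4.000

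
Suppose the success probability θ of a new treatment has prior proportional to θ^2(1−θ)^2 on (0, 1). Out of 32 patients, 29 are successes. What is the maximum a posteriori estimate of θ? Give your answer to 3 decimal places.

The prior density ∝ θ^2(1−θ)^2 is the kernel of Beta(3, 3).
Data: 29 successes in 32 trials. The binomial likelihood contributes θ^29(1−θ)^3, so the posterior is Beta(3+29, 3+3) = Beta(32, 6).
For Beta(a, b) with a, b > 1 the mode is (a−1)/(a+b−2) = 31/36 ≈ 0.861.

θ̂_MAP = 0.861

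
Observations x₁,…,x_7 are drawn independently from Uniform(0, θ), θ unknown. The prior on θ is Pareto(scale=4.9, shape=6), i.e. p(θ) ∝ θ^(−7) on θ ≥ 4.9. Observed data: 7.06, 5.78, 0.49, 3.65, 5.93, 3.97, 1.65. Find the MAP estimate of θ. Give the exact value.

The Uniform(0, θ) likelihood is θ^(−n) for θ ≥ max(xᵢ), zero otherwise. Here max(xᵢ) = 7.06.
Posterior ∝ θ^(−7) · θ^(−7) = θ^(−14) on θ ≥ max(4.9, 7.06) = 7.06.
This density is strictly decreasing in θ, so the posterior mode lies at the lower boundary of the support.

θ̂_MAP = 7.06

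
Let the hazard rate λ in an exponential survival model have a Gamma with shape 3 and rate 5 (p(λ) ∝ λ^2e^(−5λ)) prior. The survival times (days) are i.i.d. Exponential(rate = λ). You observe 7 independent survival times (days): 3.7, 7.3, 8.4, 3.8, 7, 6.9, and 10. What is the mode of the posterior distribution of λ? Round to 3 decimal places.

λ̂_MAP = 0.173

The Exponential(rate=λ) likelihood is ∝ λ^n e^(−λΣtᵢ). Here n = 7 and Σtᵢ = 3.7 + 7.3 + 8.4 + 3.8 + 7 + 6.9 + 10 = 47.1.
Posterior ∝ λ^2e^(−5λ) · λ^7e^(−47.1λ) = λ^9e^(−52.1λ), i.e. Gamma(10, 52.1).
Mode = (a−1)/b = 9/52.1 ≈ 0.173.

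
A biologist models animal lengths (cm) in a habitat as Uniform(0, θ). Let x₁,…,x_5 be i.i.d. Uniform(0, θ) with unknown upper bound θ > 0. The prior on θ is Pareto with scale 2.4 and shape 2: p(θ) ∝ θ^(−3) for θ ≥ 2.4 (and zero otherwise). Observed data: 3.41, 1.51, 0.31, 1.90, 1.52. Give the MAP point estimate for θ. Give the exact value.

The Uniform(0, θ) likelihood is θ^(−n) for θ ≥ max(xᵢ), zero otherwise. Here max(xᵢ) = 3.41.
Posterior ∝ θ^(−3) · θ^(−5) = θ^(−8) on θ ≥ max(2.4, 3.41) = 3.41.
This density is strictly decreasing in θ, so the posterior mode lies at the lower boundary of the support.

θ̂_MAP = 3.41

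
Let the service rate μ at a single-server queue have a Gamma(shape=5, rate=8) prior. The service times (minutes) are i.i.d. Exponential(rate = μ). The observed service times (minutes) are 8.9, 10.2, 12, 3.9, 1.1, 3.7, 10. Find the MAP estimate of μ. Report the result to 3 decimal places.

μ̂_MAP = 0.190

The Exponential(rate=μ) likelihood is ∝ μ^n e^(−μΣtᵢ). Here n = 7 and Σtᵢ = 8.9 + 10.2 + 12 + 3.9 + 1.1 + 3.7 + 10 = 49.8.
Posterior ∝ μ^4e^(−8μ) · μ^7e^(−49.8μ) = μ^11e^(−57.8μ), i.e. Gamma(12, 57.8).
Mode = (a−1)/b = 11/57.8 ≈ 0.190.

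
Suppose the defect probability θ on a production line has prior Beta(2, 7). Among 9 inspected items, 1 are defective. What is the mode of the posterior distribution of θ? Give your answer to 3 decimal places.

θ̂_MAP = 0.125

Prior: Beta(2, 7).
Data: 1 success in 9 trials. The binomial likelihood contributes θ(1−θ)^8, so the posterior is Beta(2+1, 7+8) = Beta(3, 15).
For Beta(a, b) with a, b > 1 the mode is (a−1)/(a+b−2) = 2/16 ≈ 0.125.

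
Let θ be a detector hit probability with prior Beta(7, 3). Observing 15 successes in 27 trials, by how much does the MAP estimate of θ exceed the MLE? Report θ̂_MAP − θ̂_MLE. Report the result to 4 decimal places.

Posterior is Beta(22, 15); MAP = (22−1)/(37−2) = 21/35 ≈ 0.60000.
MLE ignores the prior: θ̂_MLE = k/n = 15/27 ≈ 0.55556.
Difference = 21/35 − 15/27 = 2/45 ≈ 0.0444.

MAP − MLE = 0.0444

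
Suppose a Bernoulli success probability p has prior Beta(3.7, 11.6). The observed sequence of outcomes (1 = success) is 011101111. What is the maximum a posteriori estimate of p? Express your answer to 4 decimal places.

p̂_MAP = 0.4350

Prior: Beta(3.7, 11.6).
Data: 7 successes in 9 trials (from the sequence). The binomial likelihood contributes p^7(1−p)^2, so the posterior is Beta(3.7+7, 11.6+2) = Beta(10.7, 13.6).
For Beta(a, b) with a, b > 1 the mode is (a−1)/(a+b−2) = 9.7/22.3 ≈ 0.4350.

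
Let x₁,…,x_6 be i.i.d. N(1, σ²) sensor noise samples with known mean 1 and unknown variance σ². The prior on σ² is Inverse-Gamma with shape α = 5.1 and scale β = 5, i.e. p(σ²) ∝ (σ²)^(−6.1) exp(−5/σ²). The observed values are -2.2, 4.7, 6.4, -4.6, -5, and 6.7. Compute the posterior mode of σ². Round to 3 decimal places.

Sum of squared deviations about the known mean: SS = (-2.2−1)² + (4.7−1)² + (6.4−1)² + (-4.6−1)² + (-5−1)² + (6.7−1)² = 152.94.
The Normal likelihood contributes (σ²)^(−n/2) exp(−SS/(2σ²)), so the posterior is Inverse-Gamma(α + n/2, β + SS/2) = Inverse-Gamma(8.1, 81.47).
The mode of Inverse-Gamma(a, b) is b/(a+1) = 81.47/9.1 ≈ 8.953.

σ̂²_MAP = 8.953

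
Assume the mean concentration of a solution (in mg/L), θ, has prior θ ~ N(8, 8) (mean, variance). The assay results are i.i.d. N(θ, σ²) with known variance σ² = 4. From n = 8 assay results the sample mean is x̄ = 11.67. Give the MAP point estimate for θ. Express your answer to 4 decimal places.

θ̂_MAP = 11.4541

n = 8, x̄ = 11.67.
For a Normal prior and Normal likelihood with known variance, the posterior is Normal; its mode equals its mean, the precision-weighted average.
Prior precision 1/σ₀² = 1/8 = 0.125; data precision n/σ² = 8/4 = 2.
θ̂ = (0.125·8 + 2·11.67) / (0.125 + 2) = 24.34/2.125 = 4868/425 ≈ 11.4541.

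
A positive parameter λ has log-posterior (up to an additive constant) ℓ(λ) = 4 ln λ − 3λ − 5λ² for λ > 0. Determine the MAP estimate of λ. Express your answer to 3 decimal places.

λ̂_MAP = 0.500

ℓ'(λ) = 4/λ − 3 − 10λ. Setting this to zero and multiplying by λ: 10λ² + 3λ − 4 = 0.
λ = (−3 + √(3² + 4·10·4)) / (2·10) = (−3 + √169) / 20 = (−3 + 13)/20 = 1/2.
ℓ''(λ) = −4/λ² − 10 < 0, confirming a maximum.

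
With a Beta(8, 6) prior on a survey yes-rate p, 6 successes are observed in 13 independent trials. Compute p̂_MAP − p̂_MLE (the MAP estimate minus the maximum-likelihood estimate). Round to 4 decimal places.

MAP − MLE = 0.0585

Posterior is Beta(14, 13); MAP = (14−1)/(27−2) = 13/25 ≈ 0.52000.
MLE ignores the prior: p̂_MLE = k/n = 6/13 ≈ 0.46154.
Difference = 13/25 − 6/13 = 19/325 ≈ 0.0585.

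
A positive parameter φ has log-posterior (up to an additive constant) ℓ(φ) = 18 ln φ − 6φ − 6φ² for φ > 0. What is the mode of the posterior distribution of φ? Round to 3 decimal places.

φ̂_MAP = 1.000

ℓ'(φ) = 18/φ − 6 − 12φ. Setting this to zero and multiplying by φ: 12φ² + 6φ − 18 = 0.
φ = (−6 + √(6² + 4·12·18)) / (2·12) = (−6 + √900) / 24 = (−6 + 30)/24 = 1.
ℓ''(φ) = −18/φ² − 12 < 0, confirming a maximum.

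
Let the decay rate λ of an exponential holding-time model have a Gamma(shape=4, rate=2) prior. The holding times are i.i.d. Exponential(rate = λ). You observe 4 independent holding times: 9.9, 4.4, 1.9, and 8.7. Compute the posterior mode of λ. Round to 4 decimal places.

λ̂_MAP = 0.2602

The Exponential(rate=λ) likelihood is ∝ λ^n e^(−λΣtᵢ). Here n = 4 and Σtᵢ = 9.9 + 4.4 + 1.9 + 8.7 = 24.9.
Posterior ∝ λ^3e^(−2λ) · λ^4e^(−24.9λ) = λ^7e^(−26.9λ), i.e. Gamma(8, 26.9).
Mode = (a−1)/b = 7/26.9 ≈ 0.2602.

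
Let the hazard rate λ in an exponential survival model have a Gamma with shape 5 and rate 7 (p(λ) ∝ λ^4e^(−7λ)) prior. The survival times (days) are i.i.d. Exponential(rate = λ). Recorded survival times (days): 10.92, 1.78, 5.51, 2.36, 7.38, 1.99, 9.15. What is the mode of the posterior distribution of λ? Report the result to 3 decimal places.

λ̂_MAP = 0.239

The Exponential(rate=λ) likelihood is ∝ λ^n e^(−λΣtᵢ). Here n = 7 and Σtᵢ = 10.92 + 1.78 + 5.51 + 2.36 + 7.38 + 1.99 + 9.15 = 39.09.
Posterior ∝ λ^4e^(−7λ) · λ^7e^(−39.09λ) = λ^11e^(−46.09λ), i.e. Gamma(12, 46.09).
Mode = (a−1)/b = 11/46.09 ≈ 0.239.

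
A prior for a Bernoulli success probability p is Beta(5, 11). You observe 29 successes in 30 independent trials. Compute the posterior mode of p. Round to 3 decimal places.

p̂_MAP = 0.750

Prior: Beta(5, 11).
Data: 29 successes in 30 trials. The binomial likelihood contributes p^29(1−p)^1, so the posterior is Beta(5+29, 11+1) = Beta(34, 12).
For Beta(a, b) with a, b > 1 the mode is (a−1)/(a+b−2) = 33/44 ≈ 0.750.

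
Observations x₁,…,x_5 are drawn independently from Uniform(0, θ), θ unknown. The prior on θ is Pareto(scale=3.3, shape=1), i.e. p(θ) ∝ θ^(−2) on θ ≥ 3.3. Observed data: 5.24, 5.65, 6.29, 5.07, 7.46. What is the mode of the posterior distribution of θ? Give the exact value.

The Uniform(0, θ) likelihood is θ^(−n) for θ ≥ max(xᵢ), zero otherwise. Here max(xᵢ) = 7.46.
Posterior ∝ θ^(−2) · θ^(−5) = θ^(−7) on θ ≥ max(3.3, 7.46) = 7.46.
This density is strictly decreasing in θ, so the posterior mode lies at the lower boundary of the support.

θ̂_MAP = 7.46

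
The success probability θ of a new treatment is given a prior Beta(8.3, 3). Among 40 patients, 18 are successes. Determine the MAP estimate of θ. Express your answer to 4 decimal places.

Prior: Beta(8.3, 3).
Data: 18 successes in 40 trials. The binomial likelihood contributes θ^18(1−θ)^22, so the posterior is Beta(8.3+18, 3+22) = Beta(26.3, 25).
For Beta(a, b) with a, b > 1 the mode is (a−1)/(a+b−2) = 25.3/49.3 ≈ 0.5132.

θ̂_MAP = 0.5132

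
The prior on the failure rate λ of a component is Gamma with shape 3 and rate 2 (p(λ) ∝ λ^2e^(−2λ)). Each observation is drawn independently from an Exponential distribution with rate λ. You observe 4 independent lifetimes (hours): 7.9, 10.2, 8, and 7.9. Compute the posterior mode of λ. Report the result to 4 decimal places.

λ̂_MAP = 0.1667

The Exponential(rate=λ) likelihood is ∝ λ^n e^(−λΣtᵢ). Here n = 4 and Σtᵢ = 7.9 + 10.2 + 8 + 7.9 = 34.
Posterior ∝ λ^2e^(−2λ) · λ^4e^(−34λ) = λ^6e^(−36λ), i.e. Gamma(7, 36).
Mode = (a−1)/b = 6/36 ≈ 0.1667.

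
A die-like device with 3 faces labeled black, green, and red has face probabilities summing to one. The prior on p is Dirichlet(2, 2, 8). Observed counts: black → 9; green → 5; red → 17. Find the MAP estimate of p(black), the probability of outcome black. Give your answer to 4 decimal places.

MAP estimate of p(black) = 0.2500

The posterior is Dirichlet(αᵢ + nᵢ) = Dirichlet(11, 7, 25).
For a Dirichlet(a₁,…,a_K) with all aᵢ > 1, the mode has j-th component (aⱼ − 1)/(Σaᵢ − K).
Here Σaᵢ = 43 and K = 3, so p(black) = (11 − 1)/(43 − 3) = 10/40 ≈ 0.2500.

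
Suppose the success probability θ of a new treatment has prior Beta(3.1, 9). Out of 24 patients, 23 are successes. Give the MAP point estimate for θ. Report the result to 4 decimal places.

Prior: Beta(3.1, 9).
Data: 23 successes in 24 trials. The binomial likelihood contributes θ^23(1−θ)^1, so the posterior is Beta(3.1+23, 9+1) = Beta(26.1, 10).
For Beta(a, b) with a, b > 1 the mode is (a−1)/(a+b−2) = 25.1/34.1 ≈ 0.7361.

θ̂_MAP = 0.7361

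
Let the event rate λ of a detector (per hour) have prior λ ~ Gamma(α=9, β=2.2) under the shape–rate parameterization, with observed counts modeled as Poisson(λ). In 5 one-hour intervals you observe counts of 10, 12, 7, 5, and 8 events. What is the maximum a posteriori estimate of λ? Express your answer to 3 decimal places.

Σxᵢ = 10+12+7+5+8 = 42, with n = 5.
Posterior ∝ λ^8e^(−2.2λ) · λ^42e^(−5λ) = λ^50e^(−7.2λ), i.e. Gamma(shape=51, rate=7.2).
The mode of a Gamma(a, b) with a ≥ 1 (shape–rate) is (a−1)/b = 50/7.2 ≈ 6.944.

λ̂_MAP = 6.944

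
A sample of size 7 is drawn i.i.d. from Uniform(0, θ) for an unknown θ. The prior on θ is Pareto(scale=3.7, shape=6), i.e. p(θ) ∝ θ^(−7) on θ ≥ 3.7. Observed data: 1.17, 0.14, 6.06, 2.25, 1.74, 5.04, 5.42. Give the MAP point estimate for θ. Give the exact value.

The Uniform(0, θ) likelihood is θ^(−n) for θ ≥ max(xᵢ), zero otherwise. Here max(xᵢ) = 6.06.
Posterior ∝ θ^(−7) · θ^(−7) = θ^(−14) on θ ≥ max(3.7, 6.06) = 6.06.
This density is strictly decreasing in θ, so the posterior mode lies at the lower boundary of the support.

θ̂_MAP = 6.06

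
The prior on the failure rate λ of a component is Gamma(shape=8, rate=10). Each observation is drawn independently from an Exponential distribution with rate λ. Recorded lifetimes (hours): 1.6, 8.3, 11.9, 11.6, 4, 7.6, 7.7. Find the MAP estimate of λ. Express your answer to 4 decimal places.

λ̂_MAP = 0.2233

The Exponential(rate=λ) likelihood is ∝ λ^n e^(−λΣtᵢ). Here n = 7 and Σtᵢ = 1.6 + 8.3 + 11.9 + 11.6 + 4 + 7.6 + 7.7 = 52.7.
Posterior ∝ λ^7e^(−10λ) · λ^7e^(−52.7λ) = λ^14e^(−62.7λ), i.e. Gamma(15, 62.7).
Mode = (a−1)/b = 14/62.7 ≈ 0.2233.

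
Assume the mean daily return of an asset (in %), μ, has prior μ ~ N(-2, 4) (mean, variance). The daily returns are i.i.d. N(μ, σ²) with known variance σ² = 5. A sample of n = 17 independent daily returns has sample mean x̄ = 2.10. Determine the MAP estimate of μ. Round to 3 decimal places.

μ̂_MAP = 1.819

n = 17, x̄ = 2.10.
For a Normal prior and Normal likelihood with known variance, the posterior is Normal; its mode equals its mean, the precision-weighted average.
Prior precision 1/σ₀² = 1/4 = 0.25; data precision n/σ² = 17/5 = 3.4.
μ̂ = (0.25·(-2) + 3.4·2.1) / (0.25 + 3.4) = 6.64/3.65 = 664/365 ≈ 1.819.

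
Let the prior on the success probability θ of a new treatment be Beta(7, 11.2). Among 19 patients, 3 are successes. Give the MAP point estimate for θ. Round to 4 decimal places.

Prior: Beta(7, 11.2).
Data: 3 successes in 19 trials. The binomial likelihood contributes θ^3(1−θ)^16, so the posterior is Beta(7+3, 11.2+16) = Beta(10, 27.2).
For Beta(a, b) with a, b > 1 the mode is (a−1)/(a+b−2) = 9/35.2 ≈ 0.2557.

θ̂_MAP = 0.2557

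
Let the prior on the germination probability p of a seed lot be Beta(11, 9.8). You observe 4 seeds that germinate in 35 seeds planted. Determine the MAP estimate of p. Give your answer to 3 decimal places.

Prior: Beta(11, 9.8).
Data: 4 successes in 35 trials. The binomial likelihood contributes p^4(1−p)^31, so the posterior is Beta(11+4, 9.8+31) = Beta(15, 40.8).
For Beta(a, b) with a, b > 1 the mode is (a−1)/(a+b−2) = 14/53.8 ≈ 0.260.

p̂_MAP = 0.260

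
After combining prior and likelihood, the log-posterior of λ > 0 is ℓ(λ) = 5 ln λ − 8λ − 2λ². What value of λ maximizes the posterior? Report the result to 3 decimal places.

λ̂_MAP = 0.500

ℓ'(λ) = 5/λ − 8 − 4λ. Setting this to zero and multiplying by λ: 4λ² + 8λ − 5 = 0.
λ = (−8 + √(8² + 4·4·5)) / (2·4) = (−8 + √144) / 8 = (−8 + 12)/8 = 1/2.
ℓ''(λ) = −5/λ² − 4 < 0, confirming a maximum.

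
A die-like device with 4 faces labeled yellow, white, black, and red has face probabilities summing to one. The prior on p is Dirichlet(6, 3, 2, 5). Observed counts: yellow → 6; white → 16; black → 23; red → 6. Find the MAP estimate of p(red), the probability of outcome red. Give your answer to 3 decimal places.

MAP estimate of p(red) = 0.159

The posterior is Dirichlet(αᵢ + nᵢ) = Dirichlet(12, 19, 25, 11).
For a Dirichlet(a₁,…,a_K) with all aᵢ > 1, the mode has j-th component (aⱼ − 1)/(Σaᵢ − K).
Here Σaᵢ = 67 and K = 4, so p(red) = (11 − 1)/(67 − 4) = 10/63 ≈ 0.159.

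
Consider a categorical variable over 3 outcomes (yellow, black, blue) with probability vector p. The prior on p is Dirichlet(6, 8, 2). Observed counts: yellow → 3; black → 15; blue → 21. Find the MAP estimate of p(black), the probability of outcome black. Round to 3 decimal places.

MAP estimate of p(black) = 0.423

The posterior is Dirichlet(αᵢ + nᵢ) = Dirichlet(9, 23, 23).
For a Dirichlet(a₁,…,a_K) with all aᵢ > 1, the mode has j-th component (aⱼ − 1)/(Σaᵢ − K).
Here Σaᵢ = 55 and K = 3, so p(black) = (23 − 1)/(55 − 3) = 22/52 ≈ 0.423.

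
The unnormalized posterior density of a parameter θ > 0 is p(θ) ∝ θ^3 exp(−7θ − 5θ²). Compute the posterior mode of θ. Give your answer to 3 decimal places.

ℓ'(θ) = 3/θ − 7 − 10θ. Setting this to zero and multiplying by θ: 10θ² + 7θ − 3 = 0.
θ = (−7 + √(7² + 4·10·3)) / (2·10) = (−7 + √169) / 20 = (−7 + 13)/20 = 3/10.
ℓ''(θ) = −3/θ² − 10 < 0, confirming a maximum.

θ̂_MAP = 0.300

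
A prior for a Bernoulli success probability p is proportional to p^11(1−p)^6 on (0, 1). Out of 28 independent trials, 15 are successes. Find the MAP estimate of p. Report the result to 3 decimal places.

p̂_MAP = 0.578

The prior density ∝ p^11(1−p)^6 is the kernel of Beta(12, 7).
Data: 15 successes in 28 trials. The binomial likelihood contributes p^15(1−p)^13, so the posterior is Beta(12+15, 7+13) = Beta(27, 20).
For Beta(a, b) with a, b > 1 the mode is (a−1)/(a+b−2) = 26/45 ≈ 0.578.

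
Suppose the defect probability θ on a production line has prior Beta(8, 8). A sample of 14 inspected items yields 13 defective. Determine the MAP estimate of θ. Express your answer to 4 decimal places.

θ̂_MAP = 0.7143

Prior: Beta(8, 8).
Data: 13 successes in 14 trials. The binomial likelihood contributes θ^13(1−θ)^1, so the posterior is Beta(8+13, 8+1) = Beta(21, 9).
For Beta(a, b) with a, b > 1 the mode is (a−1)/(a+b−2) = 20/28 ≈ 0.7143.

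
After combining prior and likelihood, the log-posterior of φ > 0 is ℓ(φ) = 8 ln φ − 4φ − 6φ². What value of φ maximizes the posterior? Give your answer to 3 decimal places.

ℓ'(φ) = 8/φ − 4 − 12φ. Setting this to zero and multiplying by φ: 12φ² + 4φ − 8 = 0.
φ = (−4 + √(4² + 4·12·8)) / (2·12) = (−4 + √400) / 24 = (−4 + 20)/24 = 2/3.
ℓ''(φ) = −8/φ² − 12 < 0, confirming a maximum.

φ̂_MAP = 0.667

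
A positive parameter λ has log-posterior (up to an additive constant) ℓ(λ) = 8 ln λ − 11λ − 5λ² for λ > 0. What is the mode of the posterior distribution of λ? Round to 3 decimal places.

λ̂_MAP = 0.500

ℓ'(λ) = 8/λ − 11 − 10λ. Setting this to zero and multiplying by λ: 10λ² + 11λ − 8 = 0.
λ = (−11 + √(11² + 4·10·8)) / (2·10) = (−11 + √441) / 20 = (−11 + 21)/20 = 1/2.
ℓ''(λ) = −8/λ² − 10 < 0, confirming a maximum.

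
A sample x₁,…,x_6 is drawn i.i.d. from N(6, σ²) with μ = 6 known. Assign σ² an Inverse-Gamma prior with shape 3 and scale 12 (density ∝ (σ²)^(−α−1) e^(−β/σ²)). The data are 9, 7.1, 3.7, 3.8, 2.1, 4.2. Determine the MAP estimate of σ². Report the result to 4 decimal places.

Sum of squared deviations about the known mean: SS = (9−6)² + (7.1−6)² + (3.7−6)² + (3.8−6)² + (2.1−6)² + (4.2−6)² = 38.79.
The Normal likelihood contributes (σ²)^(−n/2) exp(−SS/(2σ²)), so the posterior is Inverse-Gamma(α + n/2, β + SS/2) = Inverse-Gamma(6, 31.395).
The mode of Inverse-Gamma(a, b) is b/(a+1) = 31.395/7 ≈ 4.4850.

σ̂²_MAP = 4.4850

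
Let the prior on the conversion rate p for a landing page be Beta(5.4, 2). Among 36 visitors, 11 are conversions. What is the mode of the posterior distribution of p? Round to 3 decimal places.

Prior: Beta(5.4, 2).
Data: 11 successes in 36 trials. The binomial likelihood contributes p^11(1−p)^25, so the posterior is Beta(5.4+11, 2+25) = Beta(16.4, 27).
For Beta(a, b) with a, b > 1 the mode is (a−1)/(a+b−2) = 15.4/41.4 ≈ 0.372.

p̂_MAP = 0.372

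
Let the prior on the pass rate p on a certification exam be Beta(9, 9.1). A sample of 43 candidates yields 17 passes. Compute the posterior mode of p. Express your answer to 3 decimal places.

Prior: Beta(9, 9.1).
Data: 17 successes in 43 trials. The binomial likelihood contributes p^17(1−p)^26, so the posterior is Beta(9+17, 9.1+26) = Beta(26, 35.1).
For Beta(a, b) with a, b > 1 the mode is (a−1)/(a+b−2) = 25/59.1 ≈ 0.423.

p̂_MAP = 0.423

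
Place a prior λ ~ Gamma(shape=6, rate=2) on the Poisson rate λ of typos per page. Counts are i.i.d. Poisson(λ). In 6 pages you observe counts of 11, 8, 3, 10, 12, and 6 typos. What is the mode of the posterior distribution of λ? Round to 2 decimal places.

λ̂_MAP = 6.88

Σxᵢ = 11+8+3+10+12+6 = 50, with n = 6.
Posterior ∝ λ^5e^(−2λ) · λ^50e^(−6λ) = λ^55e^(−8λ), i.e. Gamma(shape=56, rate=8).
The mode of a Gamma(a, b) with a ≥ 1 (shape–rate) is (a−1)/b = 55/8 ≈ 6.88.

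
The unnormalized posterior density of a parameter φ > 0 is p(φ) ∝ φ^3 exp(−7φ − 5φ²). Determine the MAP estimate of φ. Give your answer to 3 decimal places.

φ̂_MAP = 0.300

ℓ'(φ) = 3/φ − 7 − 10φ. Setting this to zero and multiplying by φ: 10φ² + 7φ − 3 = 0.
φ = (−7 + √(7² + 4·10·3)) / (2·10) = (−7 + √169) / 20 = (−7 + 13)/20 = 3/10.
ℓ''(φ) = −3/φ² − 10 < 0, confirming a maximum.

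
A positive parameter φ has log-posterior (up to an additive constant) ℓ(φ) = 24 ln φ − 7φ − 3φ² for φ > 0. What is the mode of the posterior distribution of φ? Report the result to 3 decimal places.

φ̂_MAP = 1.500

ℓ'(φ) = 24/φ − 7 − 6φ. Setting this to zero and multiplying by φ: 6φ² + 7φ − 24 = 0.
φ = (−7 + √(7² + 4·6·24)) / (2·6) = (−7 + √625) / 12 = (−7 + 25)/12 = 3/2.
ℓ''(φ) = −24/φ² − 6 < 0, confirming a maximum.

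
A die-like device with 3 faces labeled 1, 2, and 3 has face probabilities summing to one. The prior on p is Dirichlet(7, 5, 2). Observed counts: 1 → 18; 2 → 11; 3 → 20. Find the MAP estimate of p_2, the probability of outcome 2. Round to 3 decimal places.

The posterior is Dirichlet(αᵢ + nᵢ) = Dirichlet(25, 16, 22).
For a Dirichlet(a₁,…,a_K) with all aᵢ > 1, the mode has j-th component (aⱼ − 1)/(Σaᵢ − K).
Here Σaᵢ = 63 and K = 3, so p_2 = (16 − 1)/(63 − 3) = 15/60 ≈ 0.250.

MAP estimate: 0.250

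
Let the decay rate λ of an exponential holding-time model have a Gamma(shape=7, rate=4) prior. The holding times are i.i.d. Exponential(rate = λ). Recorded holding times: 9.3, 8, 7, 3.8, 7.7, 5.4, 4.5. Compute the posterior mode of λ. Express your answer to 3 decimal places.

The Exponential(rate=λ) likelihood is ∝ λ^n e^(−λΣtᵢ). Here n = 7 and Σtᵢ = 9.3 + 8 + 7 + 3.8 + 7.7 + 5.4 + 4.5 = 45.7.
Posterior ∝ λ^6e^(−4λ) · λ^7e^(−45.7λ) = λ^13e^(−49.7λ), i.e. Gamma(14, 49.7).
Mode = (a−1)/b = 13/49.7 ≈ 0.262.

λ̂_MAP = 0.262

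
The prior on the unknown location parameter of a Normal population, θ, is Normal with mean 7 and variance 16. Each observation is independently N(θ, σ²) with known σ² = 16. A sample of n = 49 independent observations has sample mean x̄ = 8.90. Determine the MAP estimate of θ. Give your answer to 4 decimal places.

n = 49, x̄ = 8.90.
For a Normal prior and Normal likelihood with known variance, the posterior is Normal; its mode equals its mean, the precision-weighted average.
Prior precision 1/σ₀² = 1/16 = 0.0625; data precision n/σ² = 49/16 = 3.0625.
θ̂ = (0.0625·7 + 3.0625·8.9) / (0.0625 + 3.0625) = 27.69375/3.125 = 8.8620.

θ̂_MAP = 8.8620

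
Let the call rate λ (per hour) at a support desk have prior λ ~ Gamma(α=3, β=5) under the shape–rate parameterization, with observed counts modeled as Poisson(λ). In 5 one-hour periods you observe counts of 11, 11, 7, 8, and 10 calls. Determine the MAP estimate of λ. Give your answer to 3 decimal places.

Σxᵢ = 11+11+7+8+10 = 47, with n = 5.
Posterior ∝ λ^2e^(−5λ) · λ^47e^(−5λ) = λ^49e^(−10λ), i.e. Gamma(shape=50, rate=10).
The mode of a Gamma(a, b) with a ≥ 1 (shape–rate) is (a−1)/b = 49/10 ≈ 4.900.

λ̂_MAP = 4.900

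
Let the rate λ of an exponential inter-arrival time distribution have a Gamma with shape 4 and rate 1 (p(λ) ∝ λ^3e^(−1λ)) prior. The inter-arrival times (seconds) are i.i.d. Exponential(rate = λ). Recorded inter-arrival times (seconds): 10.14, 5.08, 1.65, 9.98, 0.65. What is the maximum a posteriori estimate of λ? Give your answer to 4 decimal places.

The Exponential(rate=λ) likelihood is ∝ λ^n e^(−λΣtᵢ). Here n = 5 and Σtᵢ = 10.14 + 5.08 + 1.65 + 9.98 + 0.65 = 27.50.
Posterior ∝ λ^3e^(−1λ) · λ^5e^(−27.50λ) = λ^8e^(−28.50λ), i.e. Gamma(9, 28.50).
Mode = (a−1)/b = 8/28.50 ≈ 0.2807.

λ̂_MAP = 0.2807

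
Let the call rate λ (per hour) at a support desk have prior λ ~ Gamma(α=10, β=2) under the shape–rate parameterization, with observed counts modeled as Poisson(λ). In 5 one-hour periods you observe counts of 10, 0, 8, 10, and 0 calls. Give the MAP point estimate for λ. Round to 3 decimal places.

λ̂_MAP = 5.286

Σxᵢ = 10+0+8+10+0 = 28, with n = 5.
Posterior ∝ λ^9e^(−2λ) · λ^28e^(−5λ) = λ^37e^(−7λ), i.e. Gamma(shape=38, rate=7).
The mode of a Gamma(a, b) with a ≥ 1 (shape–rate) is (a−1)/b = 37/7 ≈ 5.286.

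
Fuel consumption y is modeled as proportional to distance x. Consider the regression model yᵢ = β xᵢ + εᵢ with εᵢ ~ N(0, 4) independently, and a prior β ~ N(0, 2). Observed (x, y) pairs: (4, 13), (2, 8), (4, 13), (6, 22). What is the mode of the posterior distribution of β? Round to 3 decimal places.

β̂_MAP = 3.405

log p(β | y) = −Σ(yᵢ − βxᵢ)²/(2·4) − β²/(2·2) + const.
Setting the derivative to zero: Σxᵢ(yᵢ − βxᵢ)/4 − β/2 = 0, so β = Σxᵢyᵢ / (Σxᵢ² + σ²/τ²).
Σxᵢyᵢ = 4·13 + 2·8 + 4·13 + 6·22 = 252; Σxᵢ² = 72; σ²/τ² = 2.
β̂_MAP = 252 / (72 + 2) = 252/74 ≈ 3.405.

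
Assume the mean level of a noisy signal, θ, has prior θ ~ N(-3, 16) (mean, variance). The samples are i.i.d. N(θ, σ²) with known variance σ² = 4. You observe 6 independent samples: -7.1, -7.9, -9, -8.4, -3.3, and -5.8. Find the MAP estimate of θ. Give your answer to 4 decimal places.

θ̂_MAP = -6.7600

n = 6; x̄ = ((-7.1) + (-7.9) + (-9) + (-8.4) + (-3.3) + (-5.8))/6 = -41.5/6 = -83/12 ≈ -6.9167.
For a Normal prior and Normal likelihood with known variance, the posterior is Normal; its mode equals its mean, the precision-weighted average.
Prior precision 1/σ₀² = 1/16 = 0.0625; data precision n/σ² = 6/4 = 1.5.
θ̂ = (0.0625·(-3) + 1.5·(-83/12)) / (0.0625 + 1.5) = (-10.5625)/1.5625 = -6.7600.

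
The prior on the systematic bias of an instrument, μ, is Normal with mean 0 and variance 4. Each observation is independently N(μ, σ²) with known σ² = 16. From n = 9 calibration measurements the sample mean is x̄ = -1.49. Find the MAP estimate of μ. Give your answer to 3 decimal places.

μ̂_MAP = -1.032

n = 9, x̄ = -1.49.
For a Normal prior and Normal likelihood with known variance, the posterior is Normal; its mode equals its mean, the precision-weighted average.
Prior precision 1/σ₀² = 1/4 = 0.25; data precision n/σ² = 9/16 = 0.5625.
μ̂ = (0.25·0 + 0.5625·(-1.49)) / (0.25 + 0.5625) = (-0.838125)/0.8125 = -1341/1300 ≈ -1.032.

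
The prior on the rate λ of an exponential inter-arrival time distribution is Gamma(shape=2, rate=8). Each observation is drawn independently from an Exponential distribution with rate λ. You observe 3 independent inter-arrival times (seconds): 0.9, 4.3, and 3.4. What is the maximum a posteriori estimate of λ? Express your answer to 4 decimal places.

λ̂_MAP = 0.2410

The Exponential(rate=λ) likelihood is ∝ λ^n e^(−λΣtᵢ). Here n = 3 and Σtᵢ = 0.9 + 4.3 + 3.4 = 8.6.
Posterior ∝ λe^(−8λ) · λ^3e^(−8.6λ) = λ^4e^(−16.6λ), i.e. Gamma(5, 16.6).
Mode = (a−1)/b = 4/16.6 ≈ 0.2410.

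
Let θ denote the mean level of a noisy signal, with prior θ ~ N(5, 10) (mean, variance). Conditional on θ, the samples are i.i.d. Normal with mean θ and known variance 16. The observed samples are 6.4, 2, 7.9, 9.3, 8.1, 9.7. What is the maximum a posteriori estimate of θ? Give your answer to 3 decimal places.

n = 6; x̄ = (6.4 + 2 + 7.9 + 9.3 + 8.1 + 9.7)/6 = 43.4/6 = 217/30 ≈ 7.2333.
For a Normal prior and Normal likelihood with known variance, the posterior is Normal; its mode equals its mean, the precision-weighted average.
Prior precision 1/σ₀² = 1/10 = 0.1; data precision n/σ² = 6/16 = 0.375.
θ̂ = (0.1·5 + 0.375·(217/30)) / (0.1 + 0.375) = 3.2125/0.475 = 257/38 ≈ 6.763.

θ̂_MAP = 6.763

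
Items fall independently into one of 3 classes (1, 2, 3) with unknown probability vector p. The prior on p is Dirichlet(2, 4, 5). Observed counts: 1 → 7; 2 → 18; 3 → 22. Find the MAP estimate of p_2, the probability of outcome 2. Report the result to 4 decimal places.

MAP estimate: 0.3818

The posterior is Dirichlet(αᵢ + nᵢ) = Dirichlet(9, 22, 27).
For a Dirichlet(a₁,…,a_K) with all aᵢ > 1, the mode has j-th component (aⱼ − 1)/(Σaᵢ − K).
Here Σaᵢ = 58 and K = 3, so p_2 = (22 − 1)/(58 − 3) = 21/55 ≈ 0.3818.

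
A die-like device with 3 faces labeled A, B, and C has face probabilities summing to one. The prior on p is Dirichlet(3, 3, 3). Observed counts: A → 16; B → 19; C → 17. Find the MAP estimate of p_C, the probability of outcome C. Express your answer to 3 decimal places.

The posterior is Dirichlet(αᵢ + nᵢ) = Dirichlet(19, 22, 20).
For a Dirichlet(a₁,…,a_K) with all aᵢ > 1, the mode has j-th component (aⱼ − 1)/(Σaᵢ − K).
Here Σaᵢ = 61 and K = 3, so p_C = (20 − 1)/(61 − 3) = 19/58 ≈ 0.328.

MAP estimate of p_C = 0.328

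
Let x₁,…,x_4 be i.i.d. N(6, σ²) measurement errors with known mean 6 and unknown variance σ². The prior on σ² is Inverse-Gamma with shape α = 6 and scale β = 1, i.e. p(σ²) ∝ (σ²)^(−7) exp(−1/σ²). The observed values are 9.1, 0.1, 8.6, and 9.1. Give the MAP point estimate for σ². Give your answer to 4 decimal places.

σ̂²_MAP = 3.4883

Sum of squared deviations about the known mean: SS = (9.1−6)² + (0.1−6)² + (8.6−6)² + (9.1−6)² = 60.79.
The Normal likelihood contributes (σ²)^(−n/2) exp(−SS/(2σ²)), so the posterior is Inverse-Gamma(α + n/2, β + SS/2) = Inverse-Gamma(8, 31.395).
The mode of Inverse-Gamma(a, b) is b/(a+1) = 31.395/9 ≈ 3.4883.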